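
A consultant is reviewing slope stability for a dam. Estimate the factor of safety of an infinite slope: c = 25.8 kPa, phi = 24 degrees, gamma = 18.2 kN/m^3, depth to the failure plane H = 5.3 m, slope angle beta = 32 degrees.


Using Fs = c / (gamma*H*sin(beta)*cos(beta)) + tan(phi)/tan(beta)
Cohesion contribution = 25.8 / (18.2*5.3*sin(32)*cos(32))
Cohesion contribution = 0.595172
Friction contribution = tan(24)/tan(32) = 0.712515
Fs = 0.595172 + 0.712515
Fs = 1.308


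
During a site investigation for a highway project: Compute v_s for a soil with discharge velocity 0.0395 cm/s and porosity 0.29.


Using v_s = v_d / n
v_s = 0.0395 / 0.29
v_s = 0.13621 cm/s


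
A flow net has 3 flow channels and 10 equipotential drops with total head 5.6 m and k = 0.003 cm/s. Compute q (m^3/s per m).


Convert k to m/s for unit consistency with H:
k = 0.003 cm/s = 0.003 / 100 m/s = 3e-05 m/s
Using q = k * H * Nf / Nd
Nf / Nd = 3 / 10 = 0.3
q = 3e-05 * 5.6 * 0.3
q = 5.04e-05 m^3/s per m


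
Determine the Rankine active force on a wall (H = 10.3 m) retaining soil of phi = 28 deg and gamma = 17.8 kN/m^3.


Result: 340.89 kN/m

Derivation:
Compute active earth pressure coefficient:
Ka = tan^2(45 - phi/2) = tan^2(31.0) = 0.361033
Compute active force:
Pa = 0.5 * Ka * gamma * H^2
Pa = 0.5 * 0.361033 * 17.8 * 10.3^2
Pa = 340.89 kN/m


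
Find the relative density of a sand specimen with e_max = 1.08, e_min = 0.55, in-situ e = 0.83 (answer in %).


Using Dr = (e_max - e) / (e_max - e_min) * 100
e_max - e = 1.08 - 0.83 = 0.25
e_max - e_min = 1.08 - 0.55 = 0.53
Dr = 0.25 / 0.53 * 100
Dr = 47.17 %


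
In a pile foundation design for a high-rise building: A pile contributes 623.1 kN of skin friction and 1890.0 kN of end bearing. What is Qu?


Using Qu = Qf + Qb
Qu = 623.1 + 1890.0
Qu = 2513.1 kN


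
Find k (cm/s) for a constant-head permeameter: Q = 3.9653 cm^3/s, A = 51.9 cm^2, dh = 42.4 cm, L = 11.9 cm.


Result: 0.021443 cm/s

Derivation:
Compute hydraulic gradient:
i = dh / L = 42.4 / 11.9 = 3.56303
Then apply Darcy's law:
k = Q / (A * i)
k = 3.9653 / (51.9 * 3.56303)
k = 3.9653 / 184.921
k = 0.021443 cm/s


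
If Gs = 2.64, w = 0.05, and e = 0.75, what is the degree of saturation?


Using S = Gs * w / e
S = 2.64 * 0.05 / 0.75
S = 0.176


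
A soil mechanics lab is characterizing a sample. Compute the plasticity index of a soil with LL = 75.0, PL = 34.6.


Using PI = LL - PL
PI = 75.0 - 34.6
PI = 40.4


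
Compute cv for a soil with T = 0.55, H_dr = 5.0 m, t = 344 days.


Using cv = T * H_dr^2 / t
H_dr^2 = 5.0^2 = 25.0
cv = 0.55 * 25.0 / 344
cv = 0.03997 m^2/day


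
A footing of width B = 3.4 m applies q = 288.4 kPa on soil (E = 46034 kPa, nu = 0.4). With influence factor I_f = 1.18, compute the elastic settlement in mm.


Using Se = q * B * (1 - nu^2) * I_f / E
1 - nu^2 = 1 - 0.4^2 = 0.84
Se = 288.4 * 3.4 * 0.84 * 1.18 / 46034
Se = 0.021113 m
Convert to mm: Se = 0.021113 * 1000 = 21.113 mm


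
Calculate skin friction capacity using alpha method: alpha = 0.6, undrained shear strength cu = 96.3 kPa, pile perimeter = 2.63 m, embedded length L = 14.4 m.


Using Qs = alpha * cu * perimeter * L
Qs = 0.6 * 96.3 * 2.63 * 14.4
Qs = 2188.24 kN


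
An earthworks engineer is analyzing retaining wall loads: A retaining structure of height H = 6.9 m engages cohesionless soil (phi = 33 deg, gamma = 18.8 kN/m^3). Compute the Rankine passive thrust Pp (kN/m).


Compute passive earth pressure coefficient:
Kp = tan^2(45 + phi/2) = tan^2(61.5) = 3.39212
Compute passive force:
Pp = 0.5 * Kp * gamma * H^2
Pp = 0.5 * 3.39212 * 18.8 * 6.9^2
Pp = 1518.09 kN/m


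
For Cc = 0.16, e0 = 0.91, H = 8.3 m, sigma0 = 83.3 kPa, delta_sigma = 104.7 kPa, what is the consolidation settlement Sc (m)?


Result: 0.2458 m

Derivation:
Using Sc = Cc * H / (1 + e0) * log10((sigma0 + delta_sigma) / sigma0)
Stress ratio = (83.3 + 104.7) / 83.3 = 2.2569
log10(2.2569) = 0.353513
Cc * H / (1 + e0) = 0.16 * 8.3 / (1 + 0.91) = 0.695288
Sc = 0.695288 * 0.353513
Sc = 0.2458 m


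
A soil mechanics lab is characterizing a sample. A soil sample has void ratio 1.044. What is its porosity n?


Using the relation n = e / (1 + e)
n = 1.044 / (1 + 1.044)
n = 1.044 / 2.044
n = 0.5108


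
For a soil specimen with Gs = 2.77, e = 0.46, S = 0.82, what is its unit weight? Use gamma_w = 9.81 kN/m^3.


Using gamma = gamma_w * (Gs + S*e) / (1 + e)
Numerator: Gs + S*e = 2.77 + 0.82*0.46 = 3.1472
Denominator: 1 + e = 1 + 0.46 = 1.46
gamma = 9.81 * 3.1472 / 1.46
gamma = 21.147 kN/m^3


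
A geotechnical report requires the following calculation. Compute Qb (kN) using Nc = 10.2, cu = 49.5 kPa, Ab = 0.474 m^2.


Using Qb = Nc * cu * Ab
Qb = 10.2 * 49.5 * 0.474
Qb = 239.32 kN


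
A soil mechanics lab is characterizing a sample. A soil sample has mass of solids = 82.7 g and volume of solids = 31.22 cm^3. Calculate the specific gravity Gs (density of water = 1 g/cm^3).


Result: 2.649

Derivation:
Using Gs = m_s / (V_s * rho_w)
Since rho_w = 1 g/cm^3:
Gs = 82.7 / 31.22
Gs = 2.649


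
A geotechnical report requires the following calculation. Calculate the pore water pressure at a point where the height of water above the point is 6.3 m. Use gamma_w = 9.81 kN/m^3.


Result: 61.8 kPa

Derivation:
Using u = gamma_w * h_w
u = 9.81 * 6.3
u = 61.8 kPa


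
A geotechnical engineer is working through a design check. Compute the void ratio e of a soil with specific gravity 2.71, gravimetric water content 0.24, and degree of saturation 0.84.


Using the relation e = Gs * w / S
e = 2.71 * 0.24 / 0.84
e = 0.7743


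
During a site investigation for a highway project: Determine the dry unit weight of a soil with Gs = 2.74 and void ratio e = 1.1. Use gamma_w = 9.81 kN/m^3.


Result: 12.8 kN/m^3

Derivation:
Using gamma_d = Gs * gamma_w / (1 + e)
gamma_d = 2.74 * 9.81 / (1 + 1.1)
gamma_d = 2.74 * 9.81 / 2.1
gamma_d = 12.8 kN/m^3


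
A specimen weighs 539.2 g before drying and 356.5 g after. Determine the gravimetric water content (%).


Using w = (m_wet - m_dry) / m_dry * 100
m_wet - m_dry = 539.2 - 356.5 = 182.7 g
w = 182.7 / 356.5 * 100
w = 51.25 %


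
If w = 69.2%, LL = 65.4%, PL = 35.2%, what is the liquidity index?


First compute the plasticity index:
PI = LL - PL = 65.4 - 35.2 = 30.2
Then compute the liquidity index:
LI = (w - PL) / PI
LI = (69.2 - 35.2) / 30.2
LI = 1.126


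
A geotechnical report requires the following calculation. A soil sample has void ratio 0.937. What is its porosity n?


Using the relation n = e / (1 + e)
n = 0.937 / (1 + 0.937)
n = 0.937 / 1.937
n = 0.4837


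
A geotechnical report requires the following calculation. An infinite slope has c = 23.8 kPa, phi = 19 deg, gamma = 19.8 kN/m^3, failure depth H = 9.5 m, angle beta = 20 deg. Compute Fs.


Using Fs = c / (gamma*H*sin(beta)*cos(beta)) + tan(phi)/tan(beta)
Cohesion contribution = 23.8 / (19.8*9.5*sin(20)*cos(20))
Cohesion contribution = 0.393687
Friction contribution = tan(19)/tan(20) = 0.946032
Fs = 0.393687 + 0.946032
Fs = 1.34


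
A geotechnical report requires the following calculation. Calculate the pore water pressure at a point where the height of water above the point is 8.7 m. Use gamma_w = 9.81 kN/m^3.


Using u = gamma_w * h_w
u = 9.81 * 8.7
u = 85.35 kPa


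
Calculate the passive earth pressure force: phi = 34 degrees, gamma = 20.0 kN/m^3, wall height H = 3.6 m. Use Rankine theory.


Result: 458.41 kN/m

Derivation:
Compute passive earth pressure coefficient:
Kp = tan^2(45 + phi/2) = tan^2(62.0) = 3.537132
Compute passive force:
Pp = 0.5 * Kp * gamma * H^2
Pp = 0.5 * 3.537132 * 20.0 * 3.6^2
Pp = 458.41 kN/m


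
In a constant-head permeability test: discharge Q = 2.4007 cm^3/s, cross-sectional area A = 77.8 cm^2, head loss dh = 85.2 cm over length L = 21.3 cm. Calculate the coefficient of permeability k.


Compute hydraulic gradient:
i = dh / L = 85.2 / 21.3 = 4
Then apply Darcy's law:
k = Q / (A * i)
k = 2.4007 / (77.8 * 4)
k = 2.4007 / 311.2
k = 0.007714 cm/s


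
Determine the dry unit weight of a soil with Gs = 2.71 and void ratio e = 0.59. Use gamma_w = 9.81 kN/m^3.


Using gamma_d = Gs * gamma_w / (1 + e)
gamma_d = 2.71 * 9.81 / (1 + 0.59)
gamma_d = 2.71 * 9.81 / 1.59
gamma_d = 16.72 kN/m^3


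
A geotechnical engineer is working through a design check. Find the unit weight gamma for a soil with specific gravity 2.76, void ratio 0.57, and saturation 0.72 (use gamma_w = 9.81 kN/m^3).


Using gamma = gamma_w * (Gs + S*e) / (1 + e)
Numerator: Gs + S*e = 2.76 + 0.72*0.57 = 3.1704
Denominator: 1 + e = 1 + 0.57 = 1.57
gamma = 9.81 * 3.1704 / 1.57
gamma = 19.81 kN/m^3


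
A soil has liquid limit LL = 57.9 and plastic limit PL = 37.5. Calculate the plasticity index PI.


Result: 20.4

Derivation:
Using PI = LL - PL
PI = 57.9 - 37.5
PI = 20.4


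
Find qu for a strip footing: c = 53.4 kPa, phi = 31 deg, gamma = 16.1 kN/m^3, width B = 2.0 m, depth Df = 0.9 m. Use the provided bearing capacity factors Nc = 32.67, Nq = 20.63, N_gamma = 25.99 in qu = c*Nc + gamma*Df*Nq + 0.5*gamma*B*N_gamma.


Result: 2461.95 kPa

Derivation:
Compute qu = c*Nc + gamma*Df*Nq + 0.5*gamma*B*N_gamma
Term 1: 53.4 * 32.67 = 1744.578
Term 2: 16.1 * 0.9 * 20.63 = 298.9287
Term 3: 0.5 * 16.1 * 2.0 * 25.99 = 418.439
qu = 1744.578 + 298.9287 + 418.439
qu = 2461.95 kPa


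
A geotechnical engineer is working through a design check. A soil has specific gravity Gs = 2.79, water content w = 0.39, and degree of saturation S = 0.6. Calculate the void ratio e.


Using the relation e = Gs * w / S
e = 2.79 * 0.39 / 0.6
e = 1.8135


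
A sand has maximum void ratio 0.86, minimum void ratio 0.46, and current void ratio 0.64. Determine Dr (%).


Using Dr = (e_max - e) / (e_max - e_min) * 100
e_max - e = 0.86 - 0.64 = 0.22
e_max - e_min = 0.86 - 0.46 = 0.4
Dr = 0.22 / 0.4 * 100
Dr = 55.0 %


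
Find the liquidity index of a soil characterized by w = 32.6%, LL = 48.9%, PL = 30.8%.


First compute the plasticity index:
PI = LL - PL = 48.9 - 30.8 = 18.1
Then compute the liquidity index:
LI = (w - PL) / PI
LI = (32.6 - 30.8) / 18.1
LI = 0.099


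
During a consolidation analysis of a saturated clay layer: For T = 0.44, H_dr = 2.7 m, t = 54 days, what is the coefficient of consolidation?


Using cv = T * H_dr^2 / t
H_dr^2 = 2.7^2 = 7.29
cv = 0.44 * 7.29 / 54
cv = 0.0594 m^2/day


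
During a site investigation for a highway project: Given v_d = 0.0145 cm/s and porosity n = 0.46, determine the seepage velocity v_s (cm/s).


Using v_s = v_d / n
v_s = 0.0145 / 0.46
v_s = 0.03152 cm/s


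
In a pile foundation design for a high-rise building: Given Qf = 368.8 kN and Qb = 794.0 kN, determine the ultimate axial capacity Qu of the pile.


Using Qu = Qf + Qb
Qu = 368.8 + 794.0
Qu = 1162.8 kN


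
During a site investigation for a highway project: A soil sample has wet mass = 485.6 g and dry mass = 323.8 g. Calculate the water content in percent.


Using w = (m_wet - m_dry) / m_dry * 100
m_wet - m_dry = 485.6 - 323.8 = 161.8 g
w = 161.8 / 323.8 * 100
w = 49.97 %


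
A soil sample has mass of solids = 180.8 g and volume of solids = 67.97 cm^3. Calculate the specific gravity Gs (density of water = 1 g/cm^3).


Result: 2.66

Derivation:
Using Gs = m_s / (V_s * rho_w)
Since rho_w = 1 g/cm^3:
Gs = 180.8 / 67.97
Gs = 2.66


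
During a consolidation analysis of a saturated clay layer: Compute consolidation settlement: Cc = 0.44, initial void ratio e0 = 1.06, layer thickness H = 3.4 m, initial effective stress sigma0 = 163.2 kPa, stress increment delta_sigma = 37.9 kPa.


Using Sc = Cc * H / (1 + e0) * log10((sigma0 + delta_sigma) / sigma0)
Stress ratio = (163.2 + 37.9) / 163.2 = 1.23223
log10(1.23223) = 0.0906919
Cc * H / (1 + e0) = 0.44 * 3.4 / (1 + 1.06) = 0.726214
Sc = 0.726214 * 0.0906919
Sc = 0.0659 m


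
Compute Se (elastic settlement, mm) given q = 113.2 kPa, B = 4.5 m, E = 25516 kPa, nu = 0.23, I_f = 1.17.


Result: 22.122 mm

Derivation:
Using Se = q * B * (1 - nu^2) * I_f / E
1 - nu^2 = 1 - 0.23^2 = 0.9471
Se = 113.2 * 4.5 * 0.9471 * 1.17 / 25516
Se = 0.022122 m
Convert to mm: Se = 0.022122 * 1000 = 22.122 mm


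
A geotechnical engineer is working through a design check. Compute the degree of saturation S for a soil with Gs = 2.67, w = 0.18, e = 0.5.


Result: 0.9612

Derivation:
Using S = Gs * w / e
S = 2.67 * 0.18 / 0.5
S = 0.9612


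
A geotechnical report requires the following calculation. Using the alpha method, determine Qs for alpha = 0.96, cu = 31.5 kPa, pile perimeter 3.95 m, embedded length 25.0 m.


Result: 2986.2 kN

Derivation:
Using Qs = alpha * cu * perimeter * L
Qs = 0.96 * 31.5 * 3.95 * 25.0
Qs = 2986.2 kN


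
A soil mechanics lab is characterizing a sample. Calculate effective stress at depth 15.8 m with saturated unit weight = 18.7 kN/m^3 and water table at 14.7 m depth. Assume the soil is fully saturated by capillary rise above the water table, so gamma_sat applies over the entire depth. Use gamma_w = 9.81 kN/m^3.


Total stress = gamma_sat * depth
sigma = 18.7 * 15.8 = 295.46 kPa
Pore water pressure u = gamma_w * (depth - d_wt)
u = 9.81 * (15.8 - 14.7) = 10.791 kPa
Effective stress = sigma - u
sigma' = 295.46 - 10.791 = 284.67 kPa


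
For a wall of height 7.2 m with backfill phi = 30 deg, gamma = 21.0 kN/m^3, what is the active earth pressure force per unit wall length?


Result: 181.44 kN/m

Derivation:
Compute active earth pressure coefficient:
Ka = tan^2(45 - phi/2) = tan^2(30.0) = 0.333333
Compute active force:
Pa = 0.5 * Ka * gamma * H^2
Pa = 0.5 * 0.333333 * 21.0 * 7.2^2
Pa = 181.44 kN/m


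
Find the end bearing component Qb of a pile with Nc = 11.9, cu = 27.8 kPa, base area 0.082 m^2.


Using Qb = Nc * cu * Ab
Qb = 11.9 * 27.8 * 0.082
Qb = 27.13 kN


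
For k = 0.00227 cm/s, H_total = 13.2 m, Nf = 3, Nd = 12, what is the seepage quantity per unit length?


Result: 7.491e-05 m^3/s per m

Derivation:
Convert k to m/s for unit consistency with H:
k = 0.00227 cm/s = 0.00227 / 100 m/s = 2.27e-05 m/s
Using q = k * H * Nf / Nd
Nf / Nd = 3 / 12 = 0.25
q = 2.27e-05 * 13.2 * 0.25
q = 7.491e-05 m^3/s per m


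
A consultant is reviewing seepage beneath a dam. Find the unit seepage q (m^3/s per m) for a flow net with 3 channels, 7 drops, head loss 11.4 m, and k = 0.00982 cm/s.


Result: 0.0004798 m^3/s per m

Derivation:
Convert k to m/s for unit consistency with H:
k = 0.00982 cm/s = 0.00982 / 100 m/s = 9.82e-05 m/s
Using q = k * H * Nf / Nd
Nf / Nd = 3 / 7 = 0.4286
q = 9.82e-05 * 11.4 * 0.4286
q = 0.0004798 m^3/s per m


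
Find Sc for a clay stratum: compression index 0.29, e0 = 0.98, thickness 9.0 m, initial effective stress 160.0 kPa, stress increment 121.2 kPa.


Result: 0.3228 m

Derivation:
Using Sc = Cc * H / (1 + e0) * log10((sigma0 + delta_sigma) / sigma0)
Stress ratio = (160.0 + 121.2) / 160.0 = 1.7575
log10(1.7575) = 0.244895
Cc * H / (1 + e0) = 0.29 * 9.0 / (1 + 0.98) = 1.31818
Sc = 1.31818 * 0.244895
Sc = 0.3228 m


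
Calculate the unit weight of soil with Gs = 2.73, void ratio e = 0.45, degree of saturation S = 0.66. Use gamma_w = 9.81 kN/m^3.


Using gamma = gamma_w * (Gs + S*e) / (1 + e)
Numerator: Gs + S*e = 2.73 + 0.66*0.45 = 3.027
Denominator: 1 + e = 1 + 0.45 = 1.45
gamma = 9.81 * 3.027 / 1.45
gamma = 20.479 kN/m^3


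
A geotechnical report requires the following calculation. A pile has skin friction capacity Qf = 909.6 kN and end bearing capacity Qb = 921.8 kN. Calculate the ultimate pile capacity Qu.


Using Qu = Qf + Qb
Qu = 909.6 + 921.8
Qu = 1831.4 kN


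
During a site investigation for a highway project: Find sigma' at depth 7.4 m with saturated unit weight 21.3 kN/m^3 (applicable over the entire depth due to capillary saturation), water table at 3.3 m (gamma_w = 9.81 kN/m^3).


Total stress = gamma_sat * depth
sigma = 21.3 * 7.4 = 157.62 kPa
Pore water pressure u = gamma_w * (depth - d_wt)
u = 9.81 * (7.4 - 3.3) = 40.221 kPa
Effective stress = sigma - u
sigma' = 157.62 - 40.221 = 117.4 kPa


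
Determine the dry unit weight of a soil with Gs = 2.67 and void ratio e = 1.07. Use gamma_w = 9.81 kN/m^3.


Result: 12.653 kN/m^3

Derivation:
Using gamma_d = Gs * gamma_w / (1 + e)
gamma_d = 2.67 * 9.81 / (1 + 1.07)
gamma_d = 2.67 * 9.81 / 2.07
gamma_d = 12.653 kN/m^3


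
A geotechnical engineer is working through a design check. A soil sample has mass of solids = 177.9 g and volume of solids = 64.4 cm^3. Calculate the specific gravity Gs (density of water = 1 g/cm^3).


Result: 2.762

Derivation:
Using Gs = m_s / (V_s * rho_w)
Since rho_w = 1 g/cm^3:
Gs = 177.9 / 64.4
Gs = 2.762


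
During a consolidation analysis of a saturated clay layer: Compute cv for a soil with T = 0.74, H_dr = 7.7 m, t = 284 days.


Using cv = T * H_dr^2 / t
H_dr^2 = 7.7^2 = 59.29
cv = 0.74 * 59.29 / 284
cv = 0.15449 m^2/day


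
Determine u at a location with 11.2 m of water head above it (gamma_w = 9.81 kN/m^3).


Using u = gamma_w * h_w
u = 9.81 * 11.2
u = 109.87 kPa


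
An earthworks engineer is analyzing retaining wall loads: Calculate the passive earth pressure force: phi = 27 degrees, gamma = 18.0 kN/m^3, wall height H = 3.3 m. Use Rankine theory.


Compute passive earth pressure coefficient:
Kp = tan^2(45 + phi/2) = tan^2(58.5) = 2.66294
Compute passive force:
Pp = 0.5 * Kp * gamma * H^2
Pp = 0.5 * 2.66294 * 18.0 * 3.3^2
Pp = 260.99 kN/m


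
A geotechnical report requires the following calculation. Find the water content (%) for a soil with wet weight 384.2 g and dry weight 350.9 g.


Result: 9.49 %

Derivation:
Using w = (m_wet - m_dry) / m_dry * 100
m_wet - m_dry = 384.2 - 350.9 = 33.3 g
w = 33.3 / 350.9 * 100
w = 9.49 %


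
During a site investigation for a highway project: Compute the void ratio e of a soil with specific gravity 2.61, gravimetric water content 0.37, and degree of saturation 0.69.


Result: 1.3996

Derivation:
Using the relation e = Gs * w / S
e = 2.61 * 0.37 / 0.69
e = 1.3996


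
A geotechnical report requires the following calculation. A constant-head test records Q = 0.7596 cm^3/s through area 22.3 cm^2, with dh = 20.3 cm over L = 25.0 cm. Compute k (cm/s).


Result: 0.041949 cm/s

Derivation:
Compute hydraulic gradient:
i = dh / L = 20.3 / 25.0 = 0.812
Then apply Darcy's law:
k = Q / (A * i)
k = 0.7596 / (22.3 * 0.812)
k = 0.7596 / 18.1076
k = 0.041949 cm/s


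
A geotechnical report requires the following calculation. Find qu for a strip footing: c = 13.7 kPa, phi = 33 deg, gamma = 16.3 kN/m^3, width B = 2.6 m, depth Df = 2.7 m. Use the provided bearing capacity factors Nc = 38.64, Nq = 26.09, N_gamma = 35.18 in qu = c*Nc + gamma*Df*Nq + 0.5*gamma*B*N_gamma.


Result: 2423.05 kPa

Derivation:
Compute qu = c*Nc + gamma*Df*Nq + 0.5*gamma*B*N_gamma
Term 1: 13.7 * 38.64 = 529.368
Term 2: 16.3 * 2.7 * 26.09 = 1148.2209
Term 3: 0.5 * 16.3 * 2.6 * 35.18 = 745.4642
qu = 529.368 + 1148.2209 + 745.4642
qu = 2423.05 kPa


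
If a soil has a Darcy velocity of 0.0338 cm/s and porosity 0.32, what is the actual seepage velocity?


Result: 0.10562 cm/s

Derivation:
Using v_s = v_d / n
v_s = 0.0338 / 0.32
v_s = 0.10562 cm/s


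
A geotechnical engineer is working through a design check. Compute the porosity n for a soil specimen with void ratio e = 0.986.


Using the relation n = e / (1 + e)
n = 0.986 / (1 + 0.986)
n = 0.986 / 1.986
n = 0.4965


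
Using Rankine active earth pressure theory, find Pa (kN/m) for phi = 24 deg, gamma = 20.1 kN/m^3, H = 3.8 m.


Result: 61.2 kN/m

Derivation:
Compute active earth pressure coefficient:
Ka = tan^2(45 - phi/2) = tan^2(33.0) = 0.42173
Compute active force:
Pa = 0.5 * Ka * gamma * H^2
Pa = 0.5 * 0.42173 * 20.1 * 3.8^2
Pa = 61.2 kN/m


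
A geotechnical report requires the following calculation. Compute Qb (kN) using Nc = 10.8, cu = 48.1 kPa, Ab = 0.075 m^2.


Using Qb = Nc * cu * Ab
Qb = 10.8 * 48.1 * 0.075
Qb = 38.96 kN


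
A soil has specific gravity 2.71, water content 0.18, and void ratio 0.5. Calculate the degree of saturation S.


Result: 0.9756

Derivation:
Using S = Gs * w / e
S = 2.71 * 0.18 / 0.5
S = 0.9756


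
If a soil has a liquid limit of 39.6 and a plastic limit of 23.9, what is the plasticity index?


Using PI = LL - PL
PI = 39.6 - 23.9
PI = 15.7


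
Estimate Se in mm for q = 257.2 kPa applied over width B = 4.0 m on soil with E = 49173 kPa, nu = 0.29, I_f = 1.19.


Using Se = q * B * (1 - nu^2) * I_f / E
1 - nu^2 = 1 - 0.29^2 = 0.9159
Se = 257.2 * 4.0 * 0.9159 * 1.19 / 49173
Se = 0.022803 m
Convert to mm: Se = 0.022803 * 1000 = 22.803 mm


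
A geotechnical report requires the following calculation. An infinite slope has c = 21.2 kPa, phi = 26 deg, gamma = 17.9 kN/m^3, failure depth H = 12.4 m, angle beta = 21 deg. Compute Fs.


Using Fs = c / (gamma*H*sin(beta)*cos(beta)) + tan(phi)/tan(beta)
Cohesion contribution = 21.2 / (17.9*12.4*sin(21)*cos(21))
Cohesion contribution = 0.285483
Friction contribution = tan(26)/tan(21) = 1.27059
Fs = 0.285483 + 1.27059
Fs = 1.556


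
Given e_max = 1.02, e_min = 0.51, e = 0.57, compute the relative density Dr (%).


Using Dr = (e_max - e) / (e_max - e_min) * 100
e_max - e = 1.02 - 0.57 = 0.45
e_max - e_min = 1.02 - 0.51 = 0.51
Dr = 0.45 / 0.51 * 100
Dr = 88.24 %


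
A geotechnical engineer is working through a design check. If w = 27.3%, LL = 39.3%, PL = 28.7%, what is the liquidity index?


Result: -0.132

Derivation:
First compute the plasticity index:
PI = LL - PL = 39.3 - 28.7 = 10.6
Then compute the liquidity index:
LI = (w - PL) / PI
LI = (27.3 - 28.7) / 10.6
LI = -0.132


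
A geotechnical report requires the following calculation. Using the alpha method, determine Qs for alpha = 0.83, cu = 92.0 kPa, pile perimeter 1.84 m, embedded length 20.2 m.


Using Qs = alpha * cu * perimeter * L
Qs = 0.83 * 92.0 * 1.84 * 20.2
Qs = 2838.15 kN


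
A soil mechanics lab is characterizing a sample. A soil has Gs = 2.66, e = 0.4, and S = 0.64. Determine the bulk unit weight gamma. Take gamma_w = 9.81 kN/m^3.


Using gamma = gamma_w * (Gs + S*e) / (1 + e)
Numerator: Gs + S*e = 2.66 + 0.64*0.4 = 2.916
Denominator: 1 + e = 1 + 0.4 = 1.4
gamma = 9.81 * 2.916 / 1.4
gamma = 20.433 kN/m^3


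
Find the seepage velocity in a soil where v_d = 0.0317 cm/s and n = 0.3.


Using v_s = v_d / n
v_s = 0.0317 / 0.3
v_s = 0.10567 cm/s


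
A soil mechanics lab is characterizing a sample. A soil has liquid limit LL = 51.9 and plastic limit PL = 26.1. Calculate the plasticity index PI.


Using PI = LL - PL
PI = 51.9 - 26.1
PI = 25.8


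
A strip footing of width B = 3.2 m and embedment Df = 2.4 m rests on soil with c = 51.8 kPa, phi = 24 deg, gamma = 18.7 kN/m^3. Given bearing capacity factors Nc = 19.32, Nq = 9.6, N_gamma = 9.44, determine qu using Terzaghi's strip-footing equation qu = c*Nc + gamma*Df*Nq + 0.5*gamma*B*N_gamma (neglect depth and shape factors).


Compute qu = c*Nc + gamma*Df*Nq + 0.5*gamma*B*N_gamma
Term 1: 51.8 * 19.32 = 1000.776
Term 2: 18.7 * 2.4 * 9.6 = 430.848
Term 3: 0.5 * 18.7 * 3.2 * 9.44 = 282.4448
qu = 1000.776 + 430.848 + 282.4448
qu = 1714.07 kPa


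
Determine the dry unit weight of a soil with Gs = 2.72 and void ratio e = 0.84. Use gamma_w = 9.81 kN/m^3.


Using gamma_d = Gs * gamma_w / (1 + e)
gamma_d = 2.72 * 9.81 / (1 + 0.84)
gamma_d = 2.72 * 9.81 / 1.84
gamma_d = 14.502 kN/m^3


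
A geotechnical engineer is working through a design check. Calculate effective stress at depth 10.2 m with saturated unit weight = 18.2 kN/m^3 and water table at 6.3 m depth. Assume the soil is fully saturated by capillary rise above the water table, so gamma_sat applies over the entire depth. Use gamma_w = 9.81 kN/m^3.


Total stress = gamma_sat * depth
sigma = 18.2 * 10.2 = 185.64 kPa
Pore water pressure u = gamma_w * (depth - d_wt)
u = 9.81 * (10.2 - 6.3) = 38.259 kPa
Effective stress = sigma - u
sigma' = 185.64 - 38.259 = 147.38 kPa


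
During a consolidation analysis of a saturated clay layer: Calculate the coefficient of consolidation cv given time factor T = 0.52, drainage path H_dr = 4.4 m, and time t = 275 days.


Using cv = T * H_dr^2 / t
H_dr^2 = 4.4^2 = 19.36
cv = 0.52 * 19.36 / 275
cv = 0.03661 m^2/day


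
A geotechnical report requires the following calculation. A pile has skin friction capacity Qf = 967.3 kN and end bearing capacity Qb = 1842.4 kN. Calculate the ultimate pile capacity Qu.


Using Qu = Qf + Qb
Qu = 967.3 + 1842.4
Qu = 2809.7 kN


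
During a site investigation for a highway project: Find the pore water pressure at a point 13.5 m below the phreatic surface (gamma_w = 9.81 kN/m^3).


Using u = gamma_w * h_w
u = 9.81 * 13.5
u = 132.44 kPa


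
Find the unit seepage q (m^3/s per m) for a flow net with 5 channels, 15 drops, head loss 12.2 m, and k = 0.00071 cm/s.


Result: 2.887e-05 m^3/s per m

Derivation:
Convert k to m/s for unit consistency with H:
k = 0.00071 cm/s = 0.00071 / 100 m/s = 7.1e-06 m/s
Using q = k * H * Nf / Nd
Nf / Nd = 5 / 15 = 0.3333
q = 7.1e-06 * 12.2 * 0.3333
q = 2.887e-05 m^3/s per m


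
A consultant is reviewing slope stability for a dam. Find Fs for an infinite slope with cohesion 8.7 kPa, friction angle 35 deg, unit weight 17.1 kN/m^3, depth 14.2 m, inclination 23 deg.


Using Fs = c / (gamma*H*sin(beta)*cos(beta)) + tan(phi)/tan(beta)
Cohesion contribution = 8.7 / (17.1*14.2*sin(23)*cos(23))
Cohesion contribution = 0.0996164
Friction contribution = tan(35)/tan(23) = 1.64959
Fs = 0.0996164 + 1.64959
Fs = 1.749


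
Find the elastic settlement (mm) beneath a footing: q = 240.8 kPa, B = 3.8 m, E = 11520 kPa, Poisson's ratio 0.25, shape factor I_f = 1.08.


Using Se = q * B * (1 - nu^2) * I_f / E
1 - nu^2 = 1 - 0.25^2 = 0.9375
Se = 240.8 * 3.8 * 0.9375 * 1.08 / 11520
Se = 0.080423 m
Convert to mm: Se = 0.080423 * 1000 = 80.423 mm


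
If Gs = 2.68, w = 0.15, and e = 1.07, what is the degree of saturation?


Using S = Gs * w / e
S = 2.68 * 0.15 / 1.07
S = 0.3757


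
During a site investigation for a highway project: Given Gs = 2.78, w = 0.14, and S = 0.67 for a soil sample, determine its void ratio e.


Result: 0.5809

Derivation:
Using the relation e = Gs * w / S
e = 2.78 * 0.14 / 0.67
e = 0.5809


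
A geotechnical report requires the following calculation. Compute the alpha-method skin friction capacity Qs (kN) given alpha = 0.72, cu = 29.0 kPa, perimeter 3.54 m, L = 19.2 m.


Using Qs = alpha * cu * perimeter * L
Qs = 0.72 * 29.0 * 3.54 * 19.2
Qs = 1419.17 kN


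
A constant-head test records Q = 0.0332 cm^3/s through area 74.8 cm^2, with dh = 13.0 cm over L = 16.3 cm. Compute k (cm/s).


Compute hydraulic gradient:
i = dh / L = 13.0 / 16.3 = 0.797546
Then apply Darcy's law:
k = Q / (A * i)
k = 0.0332 / (74.8 * 0.797546)
k = 0.0332 / 59.6564
k = 0.000557 cm/s


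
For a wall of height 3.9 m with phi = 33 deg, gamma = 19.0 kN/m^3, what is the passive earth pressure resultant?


Compute passive earth pressure coefficient:
Kp = tan^2(45 + phi/2) = tan^2(61.5) = 3.39212
Compute passive force:
Pp = 0.5 * Kp * gamma * H^2
Pp = 0.5 * 3.39212 * 19.0 * 3.9^2
Pp = 490.14 kN/m


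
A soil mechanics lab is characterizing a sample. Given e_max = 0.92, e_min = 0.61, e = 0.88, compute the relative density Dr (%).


Using Dr = (e_max - e) / (e_max - e_min) * 100
e_max - e = 0.92 - 0.88 = 0.04
e_max - e_min = 0.92 - 0.61 = 0.31
Dr = 0.04 / 0.31 * 100
Dr = 12.9 %


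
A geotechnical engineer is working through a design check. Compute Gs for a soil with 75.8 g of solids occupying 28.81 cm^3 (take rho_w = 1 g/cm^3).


Using Gs = m_s / (V_s * rho_w)
Since rho_w = 1 g/cm^3:
Gs = 75.8 / 28.81
Gs = 2.631


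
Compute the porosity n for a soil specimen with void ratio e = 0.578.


Result: 0.3663

Derivation:
Using the relation n = e / (1 + e)
n = 0.578 / (1 + 0.578)
n = 0.578 / 1.578
n = 0.3663


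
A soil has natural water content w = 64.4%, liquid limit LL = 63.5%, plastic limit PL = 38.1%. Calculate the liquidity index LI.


First compute the plasticity index:
PI = LL - PL = 63.5 - 38.1 = 25.4
Then compute the liquidity index:
LI = (w - PL) / PI
LI = (64.4 - 38.1) / 25.4
LI = 1.035


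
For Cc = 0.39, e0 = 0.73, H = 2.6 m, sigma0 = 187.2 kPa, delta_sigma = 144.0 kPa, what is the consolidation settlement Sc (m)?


Result: 0.1452 m

Derivation:
Using Sc = Cc * H / (1 + e0) * log10((sigma0 + delta_sigma) / sigma0)
Stress ratio = (187.2 + 144.0) / 187.2 = 1.76923
log10(1.76923) = 0.247784
Cc * H / (1 + e0) = 0.39 * 2.6 / (1 + 0.73) = 0.586127
Sc = 0.586127 * 0.247784
Sc = 0.1452 m


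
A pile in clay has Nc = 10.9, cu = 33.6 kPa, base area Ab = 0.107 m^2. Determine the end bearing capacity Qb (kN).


Result: 39.19 kN

Derivation:
Using Qb = Nc * cu * Ab
Qb = 10.9 * 33.6 * 0.107
Qb = 39.19 kN


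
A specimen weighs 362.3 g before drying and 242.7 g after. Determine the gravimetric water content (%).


Using w = (m_wet - m_dry) / m_dry * 100
m_wet - m_dry = 362.3 - 242.7 = 119.6 g
w = 119.6 / 242.7 * 100
w = 49.28 %


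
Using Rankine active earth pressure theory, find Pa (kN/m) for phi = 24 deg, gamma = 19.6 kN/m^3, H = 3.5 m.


Compute active earth pressure coefficient:
Ka = tan^2(45 - phi/2) = tan^2(33.0) = 0.42173
Compute active force:
Pa = 0.5 * Ka * gamma * H^2
Pa = 0.5 * 0.42173 * 19.6 * 3.5^2
Pa = 50.63 kN/m


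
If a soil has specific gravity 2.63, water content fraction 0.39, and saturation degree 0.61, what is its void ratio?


Result: 1.6815

Derivation:
Using the relation e = Gs * w / S
e = 2.63 * 0.39 / 0.61
e = 1.6815


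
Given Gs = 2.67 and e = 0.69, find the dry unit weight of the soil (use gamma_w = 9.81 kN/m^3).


Using gamma_d = Gs * gamma_w / (1 + e)
gamma_d = 2.67 * 9.81 / (1 + 0.69)
gamma_d = 2.67 * 9.81 / 1.69
gamma_d = 15.499 kN/m^3


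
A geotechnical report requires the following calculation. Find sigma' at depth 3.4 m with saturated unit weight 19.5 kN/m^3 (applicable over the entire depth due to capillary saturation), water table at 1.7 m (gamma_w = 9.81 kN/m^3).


Total stress = gamma_sat * depth
sigma = 19.5 * 3.4 = 66.3 kPa
Pore water pressure u = gamma_w * (depth - d_wt)
u = 9.81 * (3.4 - 1.7) = 16.677 kPa
Effective stress = sigma - u
sigma' = 66.3 - 16.677 = 49.62 kPa


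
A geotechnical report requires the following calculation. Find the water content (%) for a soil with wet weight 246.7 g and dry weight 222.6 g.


Result: 10.83 %

Derivation:
Using w = (m_wet - m_dry) / m_dry * 100
m_wet - m_dry = 246.7 - 222.6 = 24.1 g
w = 24.1 / 222.6 * 100
w = 10.83 %


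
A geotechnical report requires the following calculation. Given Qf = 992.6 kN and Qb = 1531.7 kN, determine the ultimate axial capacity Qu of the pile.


Result: 2524.3 kN

Derivation:
Using Qu = Qf + Qb
Qu = 992.6 + 1531.7
Qu = 2524.3 kN


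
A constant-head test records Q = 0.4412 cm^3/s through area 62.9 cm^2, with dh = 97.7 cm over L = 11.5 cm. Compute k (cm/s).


Result: 0.000826 cm/s

Derivation:
Compute hydraulic gradient:
i = dh / L = 97.7 / 11.5 = 8.49565
Then apply Darcy's law:
k = Q / (A * i)
k = 0.4412 / (62.9 * 8.49565)
k = 0.4412 / 534.377
k = 0.000826 cm/s


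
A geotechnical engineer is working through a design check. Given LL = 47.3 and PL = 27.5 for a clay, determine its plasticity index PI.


Result: 19.8

Derivation:
Using PI = LL - PL
PI = 47.3 - 27.5
PI = 19.8


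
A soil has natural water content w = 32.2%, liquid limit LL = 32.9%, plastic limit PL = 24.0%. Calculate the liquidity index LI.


First compute the plasticity index:
PI = LL - PL = 32.9 - 24.0 = 8.9
Then compute the liquidity index:
LI = (w - PL) / PI
LI = (32.2 - 24.0) / 8.9
LI = 0.921


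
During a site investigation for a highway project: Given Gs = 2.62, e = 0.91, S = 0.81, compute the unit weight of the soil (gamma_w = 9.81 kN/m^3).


Using gamma = gamma_w * (Gs + S*e) / (1 + e)
Numerator: Gs + S*e = 2.62 + 0.81*0.91 = 3.3571
Denominator: 1 + e = 1 + 0.91 = 1.91
gamma = 9.81 * 3.3571 / 1.91
gamma = 17.242 kN/m^3


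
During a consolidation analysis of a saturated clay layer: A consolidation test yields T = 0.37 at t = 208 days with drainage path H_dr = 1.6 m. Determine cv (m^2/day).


Result: 0.00455 m^2/day

Derivation:
Using cv = T * H_dr^2 / t
H_dr^2 = 1.6^2 = 2.56
cv = 0.37 * 2.56 / 208
cv = 0.00455 m^2/day


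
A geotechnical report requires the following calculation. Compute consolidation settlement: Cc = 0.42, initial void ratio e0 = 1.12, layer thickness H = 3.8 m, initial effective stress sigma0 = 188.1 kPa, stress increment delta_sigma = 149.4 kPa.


Using Sc = Cc * H / (1 + e0) * log10((sigma0 + delta_sigma) / sigma0)
Stress ratio = (188.1 + 149.4) / 188.1 = 1.79426
log10(1.79426) = 0.253885
Cc * H / (1 + e0) = 0.42 * 3.8 / (1 + 1.12) = 0.75283
Sc = 0.75283 * 0.253885
Sc = 0.1911 m


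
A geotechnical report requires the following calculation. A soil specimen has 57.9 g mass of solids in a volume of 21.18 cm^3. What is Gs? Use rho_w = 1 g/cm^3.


Using Gs = m_s / (V_s * rho_w)
Since rho_w = 1 g/cm^3:
Gs = 57.9 / 21.18
Gs = 2.734


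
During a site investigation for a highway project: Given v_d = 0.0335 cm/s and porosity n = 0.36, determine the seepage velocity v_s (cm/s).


Result: 0.09306 cm/s

Derivation:
Using v_s = v_d / n
v_s = 0.0335 / 0.36
v_s = 0.09306 cm/s


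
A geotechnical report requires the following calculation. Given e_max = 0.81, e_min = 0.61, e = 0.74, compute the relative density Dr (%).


Result: 35.0 %

Derivation:
Using Dr = (e_max - e) / (e_max - e_min) * 100
e_max - e = 0.81 - 0.74 = 0.07
e_max - e_min = 0.81 - 0.61 = 0.2
Dr = 0.07 / 0.2 * 100
Dr = 35.0 %


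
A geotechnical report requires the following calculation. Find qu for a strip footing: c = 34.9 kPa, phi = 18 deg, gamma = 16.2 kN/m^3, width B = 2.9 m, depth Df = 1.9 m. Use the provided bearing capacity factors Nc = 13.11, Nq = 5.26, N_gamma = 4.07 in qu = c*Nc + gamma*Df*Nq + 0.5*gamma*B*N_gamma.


Compute qu = c*Nc + gamma*Df*Nq + 0.5*gamma*B*N_gamma
Term 1: 34.9 * 13.11 = 457.539
Term 2: 16.2 * 1.9 * 5.26 = 161.9028
Term 3: 0.5 * 16.2 * 2.9 * 4.07 = 95.6043
qu = 457.539 + 161.9028 + 95.6043
qu = 715.05 kPa


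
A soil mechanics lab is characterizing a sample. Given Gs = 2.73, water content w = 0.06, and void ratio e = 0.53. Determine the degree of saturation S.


Result: 0.3091

Derivation:
Using S = Gs * w / e
S = 2.73 * 0.06 / 0.53
S = 0.3091


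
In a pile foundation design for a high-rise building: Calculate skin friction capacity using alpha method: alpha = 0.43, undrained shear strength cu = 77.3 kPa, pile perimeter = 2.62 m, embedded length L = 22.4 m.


Result: 1950.73 kN

Derivation:
Using Qs = alpha * cu * perimeter * L
Qs = 0.43 * 77.3 * 2.62 * 22.4
Qs = 1950.73 kN


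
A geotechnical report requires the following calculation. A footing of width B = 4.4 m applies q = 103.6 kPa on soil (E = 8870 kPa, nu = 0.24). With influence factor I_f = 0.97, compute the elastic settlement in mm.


Result: 46.978 mm

Derivation:
Using Se = q * B * (1 - nu^2) * I_f / E
1 - nu^2 = 1 - 0.24^2 = 0.9424
Se = 103.6 * 4.4 * 0.9424 * 0.97 / 8870
Se = 0.046978 m
Convert to mm: Se = 0.046978 * 1000 = 46.978 mm


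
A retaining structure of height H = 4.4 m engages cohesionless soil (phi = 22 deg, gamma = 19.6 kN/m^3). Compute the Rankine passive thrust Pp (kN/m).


Compute passive earth pressure coefficient:
Kp = tan^2(45 + phi/2) = tan^2(56.0) = 2.197987
Compute passive force:
Pp = 0.5 * Kp * gamma * H^2
Pp = 0.5 * 2.197987 * 19.6 * 4.4^2
Pp = 417.02 kN/m


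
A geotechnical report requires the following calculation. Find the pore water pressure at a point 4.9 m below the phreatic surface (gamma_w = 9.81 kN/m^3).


Result: 48.07 kPa

Derivation:
Using u = gamma_w * h_w
u = 9.81 * 4.9
u = 48.07 kPa


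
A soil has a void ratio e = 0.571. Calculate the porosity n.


Result: 0.3635

Derivation:
Using the relation n = e / (1 + e)
n = 0.571 / (1 + 0.571)
n = 0.571 / 1.571
n = 0.3635


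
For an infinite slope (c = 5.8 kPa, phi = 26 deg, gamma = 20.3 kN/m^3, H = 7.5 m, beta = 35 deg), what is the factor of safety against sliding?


Using Fs = c / (gamma*H*sin(beta)*cos(beta)) + tan(phi)/tan(beta)
Cohesion contribution = 5.8 / (20.3*7.5*sin(35)*cos(35))
Cohesion contribution = 0.0810802
Friction contribution = tan(26)/tan(35) = 0.696554
Fs = 0.0810802 + 0.696554
Fs = 0.778


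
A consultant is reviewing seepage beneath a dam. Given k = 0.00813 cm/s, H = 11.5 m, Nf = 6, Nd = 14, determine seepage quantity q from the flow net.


Result: 0.0004007 m^3/s per m

Derivation:
Convert k to m/s for unit consistency with H:
k = 0.00813 cm/s = 0.00813 / 100 m/s = 8.13e-05 m/s
Using q = k * H * Nf / Nd
Nf / Nd = 6 / 14 = 0.4286
q = 8.13e-05 * 11.5 * 0.4286
q = 0.0004007 m^3/s per m


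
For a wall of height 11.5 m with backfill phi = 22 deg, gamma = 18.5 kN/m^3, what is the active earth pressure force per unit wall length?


Result: 556.56 kN/m

Derivation:
Compute active earth pressure coefficient:
Ka = tan^2(45 - phi/2) = tan^2(34.0) = 0.454962
Compute active force:
Pa = 0.5 * Ka * gamma * H^2
Pa = 0.5 * 0.454962 * 18.5 * 11.5^2
Pa = 556.56 kN/m


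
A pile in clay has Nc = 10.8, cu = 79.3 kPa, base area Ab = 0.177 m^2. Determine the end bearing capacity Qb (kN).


Using Qb = Nc * cu * Ab
Qb = 10.8 * 79.3 * 0.177
Qb = 151.59 kN


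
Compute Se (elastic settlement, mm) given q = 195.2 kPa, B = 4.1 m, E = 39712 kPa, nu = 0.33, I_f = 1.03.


Using Se = q * B * (1 - nu^2) * I_f / E
1 - nu^2 = 1 - 0.33^2 = 0.8911
Se = 195.2 * 4.1 * 0.8911 * 1.03 / 39712
Se = 0.018497 m
Convert to mm: Se = 0.018497 * 1000 = 18.497 mm


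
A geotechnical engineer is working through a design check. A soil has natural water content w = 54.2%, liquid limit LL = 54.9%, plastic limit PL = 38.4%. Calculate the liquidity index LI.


Result: 0.958

Derivation:
First compute the plasticity index:
PI = LL - PL = 54.9 - 38.4 = 16.5
Then compute the liquidity index:
LI = (w - PL) / PI
LI = (54.2 - 38.4) / 16.5
LI = 0.958


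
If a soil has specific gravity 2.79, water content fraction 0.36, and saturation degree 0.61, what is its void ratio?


Using the relation e = Gs * w / S
e = 2.79 * 0.36 / 0.61
e = 1.6466


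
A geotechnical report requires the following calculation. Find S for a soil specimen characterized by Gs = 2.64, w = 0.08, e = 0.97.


Using S = Gs * w / e
S = 2.64 * 0.08 / 0.97
S = 0.2177


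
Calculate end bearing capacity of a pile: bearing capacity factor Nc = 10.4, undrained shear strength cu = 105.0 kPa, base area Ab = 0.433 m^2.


Using Qb = Nc * cu * Ab
Qb = 10.4 * 105.0 * 0.433
Qb = 472.84 kN


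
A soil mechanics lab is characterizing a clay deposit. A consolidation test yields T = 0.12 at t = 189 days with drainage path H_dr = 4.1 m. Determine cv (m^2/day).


Using cv = T * H_dr^2 / t
H_dr^2 = 4.1^2 = 16.81
cv = 0.12 * 16.81 / 189
cv = 0.01067 m^2/day


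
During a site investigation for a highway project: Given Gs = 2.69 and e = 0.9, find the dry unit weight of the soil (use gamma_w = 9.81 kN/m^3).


Result: 13.889 kN/m^3

Derivation:
Using gamma_d = Gs * gamma_w / (1 + e)
gamma_d = 2.69 * 9.81 / (1 + 0.9)
gamma_d = 2.69 * 9.81 / 1.9
gamma_d = 13.889 kN/m^3


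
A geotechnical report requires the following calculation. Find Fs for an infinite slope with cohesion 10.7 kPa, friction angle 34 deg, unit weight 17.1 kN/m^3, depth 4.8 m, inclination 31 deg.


Using Fs = c / (gamma*H*sin(beta)*cos(beta)) + tan(phi)/tan(beta)
Cohesion contribution = 10.7 / (17.1*4.8*sin(31)*cos(31))
Cohesion contribution = 0.295285
Friction contribution = tan(34)/tan(31) = 1.12257
Fs = 0.295285 + 1.12257
Fs = 1.418


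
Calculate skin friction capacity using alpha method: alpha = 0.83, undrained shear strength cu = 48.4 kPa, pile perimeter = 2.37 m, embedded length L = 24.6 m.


Using Qs = alpha * cu * perimeter * L
Qs = 0.83 * 48.4 * 2.37 * 24.6
Qs = 2342.11 kN
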